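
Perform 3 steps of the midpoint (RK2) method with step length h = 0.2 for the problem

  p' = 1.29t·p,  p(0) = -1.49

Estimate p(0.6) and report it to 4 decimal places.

-1.8736

Midpoint: k1 = f(t_n, p_n); k2 = f(t_n + h/2, p_n + (h/2)·k1); p_{n+1} = p_n + h·k2.
t=0.000000, p=-1.490000:
  k1 = f(0.000000, -1.490000) = 0.000000
  k2 = f(0.100000, -1.490000) = -0.192210
  p ← -1.490000 + 0.2·(-0.192210) = -1.528442
t=0.200000, p=-1.528442:
  k1 = f(0.200000, -1.528442) = -0.394338
  k2 = f(0.300000, -1.567876) = -0.606768
  p ← -1.528442 + 0.2·(-0.606768) = -1.649796
t=0.400000, p=-1.649796:
  k1 = f(0.400000, -1.649796) = -0.851295
  k2 = f(0.500000, -1.734925) = -1.119027
  p ← -1.649796 + 0.2·(-1.119027) = -1.873601
p(0.6) ≈ -1.8736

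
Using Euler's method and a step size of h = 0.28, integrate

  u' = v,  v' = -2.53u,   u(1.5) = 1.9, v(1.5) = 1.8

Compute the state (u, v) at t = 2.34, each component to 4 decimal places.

2.1814, -3.0420

Euler on (u,v): u_{n+1} = u_n + h·u', v_{n+1} = v_n + h·v'.
1.500000: (1.900000, 1.800000); f=(1.800000, -4.807000) → (2.404000, 0.454040)
1.780000: (2.404000, 0.454040); f=(0.454040, -6.082120) → (2.531131, -1.248954)
2.060000: (2.531131, -1.248954); f=(-1.248954, -6.403762) → (2.181424, -3.042007)
(u(2.34), v(2.34)) ≈ (2.1814, -3.0420)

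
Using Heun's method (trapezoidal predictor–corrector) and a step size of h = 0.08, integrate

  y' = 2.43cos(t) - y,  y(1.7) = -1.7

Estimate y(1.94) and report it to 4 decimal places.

-1.4680

Heun: k1 = f(t_n, y_n); k2 = f(t_n + h, y_n + h·k1); y_{n+1} = y_n + (h/2)·(k1 + k2).
t=1.700000, y=-1.700000:
  k1 = f(1.700000, -1.700000) = 1.386908
  k2 = f(1.780000, -1.589047) = 1.084383
  y ← -1.700000 + (0.08/2)·(1.386908 + 1.084383) = -1.601148
t=1.780000, y=-1.601148:
  k1 = f(1.780000, -1.601148) = 1.096484
  k2 = f(1.860000, -1.513430) = 0.820420
  y ← -1.601148 + (0.08/2)·(1.096484 + 0.820420) = -1.524472
t=1.860000, y=-1.524472:
  k1 = f(1.860000, -1.524472) = 0.831463
  k2 = f(1.940000, -1.457955) = 0.581034
  y ← -1.524472 + (0.08/2)·(0.831463 + 0.581034) = -1.467972
y(1.94) ≈ -1.4680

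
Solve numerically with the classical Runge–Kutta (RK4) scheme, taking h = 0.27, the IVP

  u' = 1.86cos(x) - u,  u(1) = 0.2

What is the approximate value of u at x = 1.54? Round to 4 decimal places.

0.3258

RK4: k1 = f(x_n, u_n); k2 = f(x_n + h/2, u_n + (h/2)·k1); k3 = f(x_n + h/2, u_n + (h/2)·k2); k4 = f(x_n + h, u_n + h·k3); u_{n+1} = u_n + (h/6)·(k1 + 2k2 + 2k3 + k4).
x=1.000000, u=0.200000:
  k1 = f(1.000000, 0.200000) = 0.804962
  k2 = f(1.135000, 0.308670) = 0.476496
  k3 = f(1.135000, 0.264327) = 0.520839
  k4 = f(1.270000, 0.340627) = 0.210456
  u ← 0.200000 + (0.27/6)·(k1 + 2k2 + 2k3 + k4) = 0.335454
x=1.270000, u=0.335454:
  k1 = f(1.270000, 0.335454) = 0.215628
  k2 = f(1.405000, 0.364564) = -0.057594
  k3 = f(1.405000, 0.327679) = -0.020709
  k4 = f(1.540000, 0.329863) = -0.272591
  u ← 0.335454 + (0.27/6)·(k1 + 2k2 + 2k3 + k4) = 0.325844
u(1.54) ≈ 0.3258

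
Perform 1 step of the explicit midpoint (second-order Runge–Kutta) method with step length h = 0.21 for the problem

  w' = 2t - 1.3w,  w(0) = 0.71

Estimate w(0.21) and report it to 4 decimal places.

Midpoint: k1 = f(t_n, w_n); k2 = f(t_n + h/2, w_n + (h/2)·k1); w_{n+1} = w_n + h·k2.
t=0.000000, w=0.710000:
  k1 = f(0.000000, 0.710000) = -0.923000
  k2 = f(0.105000, 0.613085) = -0.587011
  w ← 0.710000 + 0.21·(-0.587011) = 0.586728
w(0.21) ≈ 0.5867

0.5867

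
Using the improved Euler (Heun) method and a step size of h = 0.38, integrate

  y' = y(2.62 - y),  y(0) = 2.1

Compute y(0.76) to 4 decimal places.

Heun: k1 = f(t_n, y_n); k2 = f(t_n + h, y_n + h·k1); y_{n+1} = y_n + (h/2)·(k1 + k2).
t=0.000000, y=2.100000:
  k1 = f(0.000000, 2.100000) = 1.092000
  k2 = f(0.380000, 2.514960) = 0.264171
  y ← 2.100000 + (0.38/2)·(1.092000 + 0.264171) = 2.357673
t=0.380000, y=2.357673:
  k1 = f(0.380000, 2.357673) = 0.618482
  k2 = f(0.760000, 2.592696) = 0.070791
  y ← 2.357673 + (0.38/2)·(0.618482 + 0.070791) = 2.488635
y(0.76) ≈ 2.4886

2.4886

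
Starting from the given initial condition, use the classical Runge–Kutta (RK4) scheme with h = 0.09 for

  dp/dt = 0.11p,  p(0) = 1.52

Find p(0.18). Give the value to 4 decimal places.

1.5504

RK4: k1 = f(t_n, p_n); k2 = f(t_n + h/2, p_n + (h/2)·k1); k3 = f(t_n + h/2, p_n + (h/2)·k2); k4 = f(t_n + h, p_n + h·k3); p_{n+1} = p_n + (h/6)·(k1 + 2k2 + 2k3 + k4).
t=0.000000, p=1.520000:
  k1 = f(0.000000, 1.520000) = 0.167200
  k2 = f(0.045000, 1.527524) = 0.168028
  k3 = f(0.045000, 1.527561) = 0.168032
  k4 = f(0.090000, 1.535123) = 0.168864
  p ← 1.520000 + (0.09/6)·(k1 + 2k2 + 2k3 + k4) = 1.535123
t=0.090000, p=1.535123:
  k1 = f(0.090000, 1.535123) = 0.168864
  k2 = f(0.135000, 1.542722) = 0.169699
  k3 = f(0.135000, 1.542759) = 0.169704
  k4 = f(0.180000, 1.550396) = 0.170544
  p ← 1.535123 + (0.09/6)·(k1 + 2k2 + 2k3 + k4) = 1.550396
p(0.18) ≈ 1.5504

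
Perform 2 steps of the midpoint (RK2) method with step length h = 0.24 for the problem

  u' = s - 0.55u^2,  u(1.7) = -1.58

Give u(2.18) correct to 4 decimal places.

-1.2077

Midpoint: k1 = f(s_n, u_n); k2 = f(s_n + h/2, u_n + (h/2)·k1); u_{n+1} = u_n + h·k2.
s=1.700000, u=-1.580000:
  k1 = f(1.700000, -1.580000) = 0.326980
  k2 = f(1.820000, -1.540762) = 0.514328
  u ← -1.580000 + 0.24·0.514328 = -1.456561
s=1.940000, u=-1.456561:
  k1 = f(1.940000, -1.456561) = 0.773136
  k2 = f(2.060000, -1.363785) = 1.037050
  u ← -1.456561 + 0.24·1.037050 = -1.207669
u(2.18) ≈ -1.2077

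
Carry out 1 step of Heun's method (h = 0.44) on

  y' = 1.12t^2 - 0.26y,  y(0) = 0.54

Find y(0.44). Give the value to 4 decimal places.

0.5295

Heun: k1 = f(t_n, y_n); k2 = f(t_n + h, y_n + h·k1); y_{n+1} = y_n + (h/2)·(k1 + k2).
t=0.000000, y=0.540000:
  k1 = f(0.000000, 0.540000) = -0.140400
  k2 = f(0.440000, 0.478224) = 0.092494
  y ← 0.540000 + (0.44/2)·(-0.140400 + 0.092494) = 0.529461
y(0.44) ≈ 0.5295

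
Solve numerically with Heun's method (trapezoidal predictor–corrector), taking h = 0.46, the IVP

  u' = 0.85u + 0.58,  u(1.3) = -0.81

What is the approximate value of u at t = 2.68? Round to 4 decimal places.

Heun: k1 = f(t_n, u_n); k2 = f(t_n + h, u_n + h·k1); u_{n+1} = u_n + (h/2)·(k1 + k2).
t=1.300000, u=-0.810000:
  k1 = f(1.300000, -0.810000) = -0.108500
  k2 = f(1.760000, -0.859910) = -0.150924
  u ← -0.810000 + (0.46/2)·(-0.108500 + (-0.150924)) = -0.869667
t=1.760000, u=-0.869667:
  k1 = f(1.760000, -0.869667) = -0.159217
  k2 = f(2.220000, -0.942907) = -0.221471
  u ← -0.869667 + (0.46/2)·(-0.159217 + (-0.221471)) = -0.957226
t=2.220000, u=-0.957226:
  k1 = f(2.220000, -0.957226) = -0.233642
  k2 = f(2.680000, -1.064701) = -0.324996
  u ← -0.957226 + (0.46/2)·(-0.233642 + (-0.324996)) = -1.085712
u(2.68) ≈ -1.0857

-1.0857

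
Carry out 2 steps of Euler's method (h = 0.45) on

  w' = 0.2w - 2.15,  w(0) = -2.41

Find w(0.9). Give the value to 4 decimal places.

-4.8854

Euler: w_{n+1} = w_n + h·f(t_n, w_n).
t=0.000000, w=-2.410000: f=-2.632000 → w ← -2.410000 + 0.45·(-2.632000) = -3.594400
t=0.450000, w=-3.594400: f=-2.868880 → w ← -3.594400 + 0.45·(-2.868880) = -4.885396
w(0.9) ≈ -4.8854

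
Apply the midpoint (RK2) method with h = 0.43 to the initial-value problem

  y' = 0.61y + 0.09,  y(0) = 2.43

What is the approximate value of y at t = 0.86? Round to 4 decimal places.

4.1864

Midpoint: k1 = f(t_n, y_n); k2 = f(t_n + h/2, y_n + (h/2)·k1); y_{n+1} = y_n + h·k2.
t=0.000000, y=2.430000:
  k1 = f(0.000000, 2.430000) = 1.572300
  k2 = f(0.215000, 2.768045) = 1.778507
  y ← 2.430000 + 0.43·1.778507 = 3.194758
t=0.430000, y=3.194758:
  k1 = f(0.430000, 3.194758) = 2.038802
  k2 = f(0.645000, 3.633101) = 2.306191
  y ← 3.194758 + 0.43·2.306191 = 4.186420
y(0.86) ≈ 4.1864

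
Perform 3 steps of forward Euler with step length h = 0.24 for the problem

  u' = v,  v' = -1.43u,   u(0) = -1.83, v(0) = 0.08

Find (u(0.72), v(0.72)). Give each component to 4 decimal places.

Euler on (u,v): u_{n+1} = u_n + h·u', v_{n+1} = v_n + h·v'.
0.000000: (-1.830000, 0.080000); f=(0.080000, 2.616900) → (-1.810800, 0.708056)
0.240000: (-1.810800, 0.708056); f=(0.708056, 2.589444) → (-1.640867, 1.329523)
0.480000: (-1.640867, 1.329523); f=(1.329523, 2.346439) → (-1.321781, 1.892668)
(u(0.72), v(0.72)) ≈ (-1.3218, 1.8927)

-1.3218, 1.8927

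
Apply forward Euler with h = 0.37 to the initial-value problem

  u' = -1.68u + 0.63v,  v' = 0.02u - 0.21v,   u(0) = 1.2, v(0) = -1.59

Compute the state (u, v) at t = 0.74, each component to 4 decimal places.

-0.3082, -1.3437

Euler on (u,v): u_{n+1} = u_n + h·u', v_{n+1} = v_n + h·v'.
0.000000: (1.200000, -1.590000); f=(-3.017700, 0.357900) → (0.083451, -1.457577)
0.370000: (0.083451, -1.457577); f=(-1.058471, 0.307760) → (-0.308183, -1.343706)
(u(0.74), v(0.74)) ≈ (-0.3082, -1.3437)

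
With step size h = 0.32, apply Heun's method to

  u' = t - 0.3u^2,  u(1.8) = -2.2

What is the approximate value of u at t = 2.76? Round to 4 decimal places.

Heun: k1 = f(t_n, u_n); k2 = f(t_n + h, u_n + h·k1); u_{n+1} = u_n + (h/2)·(k1 + k2).
t=1.800000, u=-2.200000:
  k1 = f(1.800000, -2.200000) = 0.348000
  k2 = f(2.120000, -2.088640) = 0.811275
  u ← -2.200000 + (0.32/2)·(0.348000 + 0.811275) = -2.014516
t=2.120000, u=-2.014516:
  k1 = f(2.120000, -2.014516) = 0.902518
  k2 = f(2.440000, -1.725710) = 1.546577
  u ← -2.014516 + (0.32/2)·(0.902518 + 1.546577) = -1.622661
t=2.440000, u=-1.622661:
  k1 = f(2.440000, -1.622661) = 1.650092
  k2 = f(2.760000, -1.094632) = 2.400535
  u ← -1.622661 + (0.32/2)·(1.650092 + 2.400535) = -0.974561
u(2.76) ≈ -0.9746

-0.9746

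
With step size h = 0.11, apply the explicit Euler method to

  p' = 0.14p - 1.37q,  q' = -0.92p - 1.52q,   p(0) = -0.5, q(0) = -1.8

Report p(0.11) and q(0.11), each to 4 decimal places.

-0.2364, -1.4484

Euler on (p,q): p_{n+1} = p_n + h·p', q_{n+1} = q_n + h·q'.
0.000000: (-0.500000, -1.800000); f=(2.396000, 3.196000) → (-0.236440, -1.448440)
(p(0.11), q(0.11)) ≈ (-0.2364, -1.4484)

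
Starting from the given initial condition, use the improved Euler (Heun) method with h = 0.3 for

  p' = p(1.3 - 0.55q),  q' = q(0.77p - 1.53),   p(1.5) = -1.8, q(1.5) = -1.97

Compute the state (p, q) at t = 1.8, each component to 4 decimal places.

Heun on (p,q): k1 = f(t_n, state_n); k2 = f(t_n + h, state_n + h·k1); state_{n+1} = state_n + (h/2)·(k1 + k2).
1.500000: (-1.800000, -1.970000)
  k1 = (-4.290300, 5.744520)
  predictor → (-3.087090, -0.246644)
  k2 = (-4.431994, 0.963653)
  → (-3.108344, -0.963774)
(p(1.8), q(1.8)) ≈ (-3.1083, -0.9638)

-3.1083, -0.9638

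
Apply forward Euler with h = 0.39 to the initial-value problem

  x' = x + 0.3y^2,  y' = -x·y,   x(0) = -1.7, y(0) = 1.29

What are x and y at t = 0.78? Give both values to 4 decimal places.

-2.4755, 3.9594

Euler on (x,y): x_{n+1} = x_n + h·x', y_{n+1} = y_n + h·y'.
0.000000: (-1.700000, 1.290000); f=(-1.200770, 2.193000) → (-2.168300, 2.145270)
0.390000: (-2.168300, 2.145270); f=(-0.787645, 4.651590) → (-2.475482, 3.959390)
(x(0.78), y(0.78)) ≈ (-2.4755, 3.9594)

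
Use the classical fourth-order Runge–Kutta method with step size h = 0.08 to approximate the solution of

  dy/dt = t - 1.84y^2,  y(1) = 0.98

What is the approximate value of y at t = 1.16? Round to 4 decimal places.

RK4: k1 = f(t_n, y_n); k2 = f(t_n + h/2, y_n + (h/2)·k1); k3 = f(t_n + h/2, y_n + (h/2)·k2); k4 = f(t_n + h, y_n + h·k3); y_{n+1} = y_n + (h/6)·(k1 + 2k2 + 2k3 + k4).
t=1.000000, y=0.980000:
  k1 = f(1.000000, 0.980000) = -0.767136
  k2 = f(1.040000, 0.949315) = -0.618205
  k3 = f(1.040000, 0.955272) = -0.639081
  k4 = f(1.080000, 0.928873) = -0.507563
  y ← 0.980000 + (0.08/6)·(k1 + 2k2 + 2k3 + k4) = 0.929476
t=1.080000, y=0.929476:
  k1 = f(1.080000, 0.929476) = -0.509624
  k2 = f(1.120000, 0.909091) = -0.400663
  k3 = f(1.120000, 0.913450) = -0.415279
  k4 = f(1.160000, 0.896254) = -0.318019
  y ← 0.929476 + (0.08/6)·(k1 + 2k2 + 2k3 + k4) = 0.896683
y(1.16) ≈ 0.8967

0.8967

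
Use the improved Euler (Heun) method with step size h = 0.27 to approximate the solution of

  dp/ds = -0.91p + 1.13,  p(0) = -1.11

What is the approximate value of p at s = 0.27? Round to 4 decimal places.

Heun: k1 = f(s_n, p_n); k2 = f(s_n + h, p_n + h·k1); p_{n+1} = p_n + (h/2)·(k1 + k2).
s=0.000000, p=-1.110000:
  k1 = f(0.000000, -1.110000) = 2.140100
  k2 = f(0.270000, -0.532173) = 1.614277
  p ← -1.110000 + (0.27/2)·(2.140100 + 1.614277) = -0.603159
p(0.27) ≈ -0.6032

-0.6032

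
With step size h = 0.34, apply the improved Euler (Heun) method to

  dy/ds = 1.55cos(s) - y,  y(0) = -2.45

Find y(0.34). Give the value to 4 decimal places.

-1.3363

Heun: k1 = f(s_n, y_n); k2 = f(s_n + h, y_n + h·k1); y_{n+1} = y_n + (h/2)·(k1 + k2).
s=0.000000, y=-2.450000:
  k1 = f(0.000000, -2.450000) = 4.000000
  k2 = f(0.340000, -1.090000) = 2.551270
  y ← -2.450000 + (0.34/2)·(4.000000 + 2.551270) = -1.336284
y(0.34) ≈ -1.3363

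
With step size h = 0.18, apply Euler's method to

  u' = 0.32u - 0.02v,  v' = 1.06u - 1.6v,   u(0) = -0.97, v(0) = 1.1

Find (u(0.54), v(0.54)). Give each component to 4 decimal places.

-1.1550, -0.0449

Euler on (u,v): u_{n+1} = u_n + h·u', v_{n+1} = v_n + h·v'.
0.000000: (-0.970000, 1.100000); f=(-0.332400, -2.788200) → (-1.029832, 0.598124)
0.180000: (-1.029832, 0.598124); f=(-0.341509, -2.048620) → (-1.091304, 0.229372)
0.360000: (-1.091304, 0.229372); f=(-0.353805, -1.523778) → (-1.154988, -0.044908)
(u(0.54), v(0.54)) ≈ (-1.1550, -0.0449)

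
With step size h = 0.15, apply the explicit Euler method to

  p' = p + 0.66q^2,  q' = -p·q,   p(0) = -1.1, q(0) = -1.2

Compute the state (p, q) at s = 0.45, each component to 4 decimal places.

Euler on (p,q): p_{n+1} = p_n + h·p', q_{n+1} = q_n + h·q'.
0.000000: (-1.100000, -1.200000); f=(-0.149600, -1.320000) → (-1.122440, -1.398000)
0.150000: (-1.122440, -1.398000); f=(0.167467, -1.569171) → (-1.097320, -1.633376)
0.300000: (-1.097320, -1.633376); f=(0.663505, -1.792336) → (-0.997794, -1.902226)
(p(0.45), q(0.45)) ≈ (-0.9978, -1.9022)

-0.9978, -1.9022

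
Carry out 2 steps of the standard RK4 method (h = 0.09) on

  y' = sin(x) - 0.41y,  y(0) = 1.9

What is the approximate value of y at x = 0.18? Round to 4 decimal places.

1.7806

RK4: k1 = f(x_n, y_n); k2 = f(x_n + h/2, y_n + (h/2)·k1); k3 = f(x_n + h/2, y_n + (h/2)·k2); k4 = f(x_n + h, y_n + h·k3); y_{n+1} = y_n + (h/6)·(k1 + 2k2 + 2k3 + k4).
x=0.000000, y=1.900000:
  k1 = f(0.000000, 1.900000) = -0.779000
  k2 = f(0.045000, 1.864945) = -0.719643
  k3 = f(0.045000, 1.867616) = -0.720738
  k4 = f(0.090000, 1.835134) = -0.662526
  y ← 1.900000 + (0.09/6)·(k1 + 2k2 + 2k3 + k4) = 1.835166
x=0.090000, y=1.835166:
  k1 = f(0.090000, 1.835166) = -0.662539
  k2 = f(0.135000, 1.805351) = -0.605604
  k3 = f(0.135000, 1.807914) = -0.606654
  k4 = f(0.180000, 1.780567) = -0.551003
  y ← 1.835166 + (0.09/6)·(k1 + 2k2 + 2k3 + k4) = 1.780595
y(0.18) ≈ 1.7806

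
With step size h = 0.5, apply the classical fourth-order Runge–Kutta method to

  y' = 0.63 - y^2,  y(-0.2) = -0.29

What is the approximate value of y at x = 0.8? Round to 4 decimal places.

RK4: k1 = f(x_n, y_n); k2 = f(x_n + h/2, y_n + (h/2)·k1); k3 = f(x_n + h/2, y_n + (h/2)·k2); k4 = f(x_n + h, y_n + h·k3); y_{n+1} = y_n + (h/6)·(k1 + 2k2 + 2k3 + k4).
x=-0.200000, y=-0.290000:
  k1 = f(-0.200000, -0.290000) = 0.545900
  k2 = f(0.050000, -0.153525) = 0.606430
  k3 = f(0.050000, -0.138392) = 0.610848
  k4 = f(0.300000, 0.015424) = 0.629762
  y ← -0.290000 + (0.5/6)·(k1 + 2k2 + 2k3 + k4) = 0.010851
x=0.300000, y=0.010851:
  k1 = f(0.300000, 0.010851) = 0.629882
  k2 = f(0.550000, 0.168322) = 0.601668
  k3 = f(0.550000, 0.161268) = 0.603993
  k4 = f(0.800000, 0.312848) = 0.532126
  y ← 0.010851 + (0.5/6)·(k1 + 2k2 + 2k3 + k4) = 0.308629
y(0.8) ≈ 0.3086

0.3086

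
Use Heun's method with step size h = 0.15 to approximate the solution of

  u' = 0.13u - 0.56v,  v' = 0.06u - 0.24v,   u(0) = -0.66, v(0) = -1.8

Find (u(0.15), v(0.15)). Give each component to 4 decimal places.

Heun on (u,v): k1 = f(t_n, state_n); k2 = f(t_n + h, state_n + h·k1); state_{n+1} = state_n + (h/2)·(k1 + k2).
0.000000: (-0.660000, -1.800000)
  k1 = (0.922200, 0.392400)
  predictor → (-0.521670, -1.741140)
  k2 = (0.907221, 0.386573)
  → (-0.522793, -1.741577)
(u(0.15), v(0.15)) ≈ (-0.5228, -1.7416)

-0.5228, -1.7416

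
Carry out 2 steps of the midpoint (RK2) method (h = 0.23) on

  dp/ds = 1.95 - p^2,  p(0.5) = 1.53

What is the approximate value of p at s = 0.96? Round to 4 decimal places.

1.4385

Midpoint: k1 = f(s_n, p_n); k2 = f(s_n + h/2, p_n + (h/2)·k1); p_{n+1} = p_n + h·k2.
s=0.500000, p=1.530000:
  k1 = f(0.500000, 1.530000) = -0.390900
  k2 = f(0.615000, 1.485046) = -0.255363
  p ← 1.530000 + 0.23·(-0.255363) = 1.471266
s=0.730000, p=1.471266:
  k1 = f(0.730000, 1.471266) = -0.214625
  k2 = f(0.845000, 1.446585) = -0.142607
  p ← 1.471266 + 0.23·(-0.142607) = 1.438467
p(0.96) ≈ 1.4385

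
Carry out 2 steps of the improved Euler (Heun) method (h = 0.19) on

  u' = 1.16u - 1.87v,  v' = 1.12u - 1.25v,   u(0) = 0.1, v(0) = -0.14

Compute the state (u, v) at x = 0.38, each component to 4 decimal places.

0.2349, -0.0276

Heun on (u,v): k1 = f(x_n, state_n); k2 = f(x_n + h, state_n + h·k1); state_{n+1} = state_n + (h/2)·(k1 + k2).
0.000000: (0.100000, -0.140000)
  k1 = (0.377800, 0.287000)
  predictor → (0.171782, -0.085470)
  k2 = (0.359096, 0.299233)
  → (0.170005, -0.084308)
0.190000: (0.170005, -0.084308)
  k1 = (0.354862, 0.295791)
  predictor → (0.237429, -0.028108)
  k2 = (0.327979, 0.301055)
  → (0.234875, -0.027608)
(u(0.38), v(0.38)) ≈ (0.2349, -0.0276)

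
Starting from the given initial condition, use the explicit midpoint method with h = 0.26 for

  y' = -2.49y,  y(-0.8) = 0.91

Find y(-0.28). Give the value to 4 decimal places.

0.2876

Midpoint: k1 = f(t_n, y_n); k2 = f(t_n + h/2, y_n + (h/2)·k1); y_{n+1} = y_n + h·k2.
t=-0.800000, y=0.910000:
  k1 = f(-0.800000, 0.910000) = -2.265900
  k2 = f(-0.670000, 0.615433) = -1.532428
  y ← 0.910000 + 0.26·(-1.532428) = 0.511569
t=-0.540000, y=0.511569:
  k1 = f(-0.540000, 0.511569) = -1.273806
  k2 = f(-0.410000, 0.345974) = -0.861475
  y ← 0.511569 + 0.26·(-0.861475) = 0.287585
y(-0.28) ≈ 0.2876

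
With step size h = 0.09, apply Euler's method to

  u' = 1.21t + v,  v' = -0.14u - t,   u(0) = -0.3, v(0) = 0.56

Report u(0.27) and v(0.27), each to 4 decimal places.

-0.1192, 0.5450

Euler on (u,v): u_{n+1} = u_n + h·u', v_{n+1} = v_n + h·v'.
0.000000: (-0.300000, 0.560000); f=(0.560000, 0.042000) → (-0.249600, 0.563780)
0.090000: (-0.249600, 0.563780); f=(0.672680, -0.055056) → (-0.189059, 0.558825)
0.180000: (-0.189059, 0.558825); f=(0.776625, -0.153532) → (-0.119163, 0.545007)
(u(0.27), v(0.27)) ≈ (-0.1192, 0.5450)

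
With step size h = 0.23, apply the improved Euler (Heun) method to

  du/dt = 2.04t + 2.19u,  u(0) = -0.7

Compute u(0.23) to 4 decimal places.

-1.0874

Heun: k1 = f(t_n, u_n); k2 = f(t_n + h, u_n + h·k1); u_{n+1} = u_n + (h/2)·(k1 + k2).
t=0.000000, u=-0.700000:
  k1 = f(0.000000, -0.700000) = -1.533000
  k2 = f(0.230000, -1.052590) = -1.835972
  u ← -0.700000 + (0.23/2)·(-1.533000 + (-1.835972)) = -1.087432
u(0.23) ≈ -1.0874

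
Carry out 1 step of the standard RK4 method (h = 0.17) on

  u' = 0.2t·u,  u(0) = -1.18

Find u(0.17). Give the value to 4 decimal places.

-1.1834

RK4: k1 = f(t_n, u_n); k2 = f(t_n + h/2, u_n + (h/2)·k1); k3 = f(t_n + h/2, u_n + (h/2)·k2); k4 = f(t_n + h, u_n + h·k3); u_{n+1} = u_n + (h/6)·(k1 + 2k2 + 2k3 + k4).
t=0.000000, u=-1.180000:
  k1 = f(0.000000, -1.180000) = 0.000000
  k2 = f(0.085000, -1.180000) = -0.020060
  k3 = f(0.085000, -1.181705) = -0.020089
  k4 = f(0.170000, -1.183415) = -0.040236
  u ← -1.180000 + (0.17/6)·(k1 + 2k2 + 2k3 + k4) = -1.183415
u(0.17) ≈ -1.1834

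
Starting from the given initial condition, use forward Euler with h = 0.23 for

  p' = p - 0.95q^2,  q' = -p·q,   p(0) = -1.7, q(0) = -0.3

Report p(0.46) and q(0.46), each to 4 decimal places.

Euler on (p,q): p_{n+1} = p_n + h·p', q_{n+1} = q_n + h·q'.
0.000000: (-1.700000, -0.300000); f=(-1.785500, -0.510000) → (-2.110665, -0.417300)
0.230000: (-2.110665, -0.417300); f=(-2.276097, -0.880781) → (-2.634167, -0.619880)
(p(0.46), q(0.46)) ≈ (-2.6342, -0.6199)

-2.6342, -0.6199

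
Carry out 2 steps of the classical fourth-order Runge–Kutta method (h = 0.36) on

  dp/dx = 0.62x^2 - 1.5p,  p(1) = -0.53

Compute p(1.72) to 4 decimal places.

RK4: k1 = f(x_n, p_n); k2 = f(x_n + h/2, p_n + (h/2)·k1); k3 = f(x_n + h/2, p_n + (h/2)·k2); k4 = f(x_n + h, p_n + h·k3); p_{n+1} = p_n + (h/6)·(k1 + 2k2 + 2k3 + k4).
x=1.000000, p=-0.530000:
  k1 = f(1.000000, -0.530000) = 1.415000
  k2 = f(1.180000, -0.275300) = 1.276238
  k3 = f(1.180000, -0.300277) = 1.313704
  k4 = f(1.360000, -0.057067) = 1.232352
  p ← -0.530000 + (0.36/6)·(k1 + 2k2 + 2k3 + k4) = -0.060366
x=1.360000, p=-0.060366:
  k1 = f(1.360000, -0.060366) = 1.237301
  k2 = f(1.540000, 0.162348) = 1.226870
  k3 = f(1.540000, 0.160471) = 1.229686
  k4 = f(1.720000, 0.382321) = 1.260726
  p ← -0.060366 + (0.36/6)·(k1 + 2k2 + 2k3 + k4) = 0.384302
p(1.72) ≈ 0.3843

0.3843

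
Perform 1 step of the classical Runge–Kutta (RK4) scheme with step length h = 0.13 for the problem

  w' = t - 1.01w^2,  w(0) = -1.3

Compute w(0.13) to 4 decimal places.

RK4: k1 = f(t_n, w_n); k2 = f(t_n + h/2, w_n + (h/2)·k1); k3 = f(t_n + h/2, w_n + (h/2)·k2); k4 = f(t_n + h, w_n + h·k3); w_{n+1} = w_n + (h/6)·(k1 + 2k2 + 2k3 + k4).
t=0.000000, w=-1.300000:
  k1 = f(0.000000, -1.300000) = -1.706900
  k2 = f(0.065000, -1.410949) = -1.945683
  k3 = f(0.065000, -1.426469) = -1.990163
  k4 = f(0.130000, -1.558721) = -2.323908
  w ← -1.300000 + (0.13/6)·(k1 + 2k2 + 2k3 + k4) = -1.557888
w(0.13) ≈ -1.5579

-1.5579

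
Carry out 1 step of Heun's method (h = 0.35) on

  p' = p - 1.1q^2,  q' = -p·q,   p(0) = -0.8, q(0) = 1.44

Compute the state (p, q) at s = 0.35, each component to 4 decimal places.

Heun on (p,q): k1 = f(s_n, state_n); k2 = f(s_n + h, state_n + h·k1); state_{n+1} = state_n + (h/2)·(k1 + k2).
0.000000: (-0.800000, 1.440000)
  k1 = (-3.080960, 1.152000)
  predictor → (-1.878336, 1.843200)
  k2 = (-5.615461, 3.462149)
  → (-2.321874, 2.247476)
(p(0.35), q(0.35)) ≈ (-2.3219, 2.2475)

-2.3219, 2.2475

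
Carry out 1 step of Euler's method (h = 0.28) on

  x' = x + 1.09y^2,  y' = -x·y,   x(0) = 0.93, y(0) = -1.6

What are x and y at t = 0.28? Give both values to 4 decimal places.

Euler on (x,y): x_{n+1} = x_n + h·x', y_{n+1} = y_n + h·y'.
0.000000: (0.930000, -1.600000); f=(3.720400, 1.488000) → (1.971712, -1.183360)
(x(0.28), y(0.28)) ≈ (1.9717, -1.1834)

1.9717, -1.1834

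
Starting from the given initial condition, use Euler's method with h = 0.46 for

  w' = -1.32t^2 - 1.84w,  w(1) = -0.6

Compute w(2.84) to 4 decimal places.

Euler: w_{n+1} = w_n + h·f(t_n, w_n).
t=1.000000, w=-0.600000: f=-0.216000 → w ← -0.600000 + 0.46·(-0.216000) = -0.699360
t=1.460000, w=-0.699360: f=-1.526890 → w ← -0.699360 + 0.46·(-1.526890) = -1.401729
t=1.920000, w=-1.401729: f=-2.286866 → w ← -1.401729 + 0.46·(-2.286866) = -2.453688
t=2.380000, w=-2.453688: f=-2.962223 → w ← -2.453688 + 0.46·(-2.962223) = -3.816310
w(2.84) ≈ -3.8163

-3.8163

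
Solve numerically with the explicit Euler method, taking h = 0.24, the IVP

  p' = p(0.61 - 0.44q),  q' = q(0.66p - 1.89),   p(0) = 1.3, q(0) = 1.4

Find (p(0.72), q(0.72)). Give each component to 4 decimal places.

1.4281, 0.6014

Euler on (p,q): p_{n+1} = p_n + h·p', q_{n+1} = q_n + h·q'.
0.000000: (1.300000, 1.400000); f=(-0.007800, -1.444800) → (1.298128, 1.053248)
0.240000: (1.298128, 1.053248); f=(0.190268, -1.088253) → (1.343792, 0.792067)
0.480000: (1.343792, 0.792067); f=(0.351389, -0.794520) → (1.428126, 0.601382)
(p(0.72), q(0.72)) ≈ (1.4281, 0.6014)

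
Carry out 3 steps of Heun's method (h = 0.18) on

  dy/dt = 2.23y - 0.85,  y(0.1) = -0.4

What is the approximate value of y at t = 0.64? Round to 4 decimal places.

Heun: k1 = f(t_n, y_n); k2 = f(t_n + h, y_n + h·k1); y_{n+1} = y_n + (h/2)·(k1 + k2).
t=0.100000, y=-0.400000:
  k1 = f(0.100000, -0.400000) = -1.742000
  k2 = f(0.280000, -0.713560) = -2.441239
  y ← -0.400000 + (0.18/2)·(-1.742000 + (-2.441239)) = -0.776491
t=0.280000, y=-0.776491:
  k1 = f(0.280000, -0.776491) = -2.581576
  k2 = f(0.460000, -1.241175) = -3.617821
  y ← -0.776491 + (0.18/2)·(-2.581576 + (-3.617821)) = -1.334437
t=0.460000, y=-1.334437:
  k1 = f(0.460000, -1.334437) = -3.825795
  k2 = f(0.640000, -2.023080) = -5.361469
  y ← -1.334437 + (0.18/2)·(-3.825795 + (-5.361469)) = -2.161291
y(0.64) ≈ -2.1613

-2.1613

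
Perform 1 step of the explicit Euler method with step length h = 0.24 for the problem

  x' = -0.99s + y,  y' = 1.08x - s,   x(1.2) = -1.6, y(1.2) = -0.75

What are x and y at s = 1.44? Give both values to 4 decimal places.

-2.0651, -1.4527

Euler on (x,y): x_{n+1} = x_n + h·x', y_{n+1} = y_n + h·y'.
1.200000: (-1.600000, -0.750000); f=(-1.938000, -2.928000) → (-2.065120, -1.452720)
(x(1.44), y(1.44)) ≈ (-2.0651, -1.4527)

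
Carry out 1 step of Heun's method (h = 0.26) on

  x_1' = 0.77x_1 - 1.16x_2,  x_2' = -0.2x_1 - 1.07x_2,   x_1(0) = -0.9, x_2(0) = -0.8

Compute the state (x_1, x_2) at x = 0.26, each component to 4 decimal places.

Heun on (x_1,x_2): k1 = f(x_n, state_n); k2 = f(x_n + h, state_n + h·k1); state_{n+1} = state_n + (h/2)·(k1 + k2).
0.000000: (-0.900000, -0.800000)
  k1 = (0.235000, 1.036000)
  predictor → (-0.838900, -0.530640)
  k2 = (-0.030411, 0.735565)
  → (-0.873403, -0.569697)
(x_1(0.26), x_2(0.26)) ≈ (-0.8734, -0.5697)

-0.8734, -0.5697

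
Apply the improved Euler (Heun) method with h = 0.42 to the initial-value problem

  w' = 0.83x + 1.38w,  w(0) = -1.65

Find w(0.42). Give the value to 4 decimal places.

-2.8103

Heun: k1 = f(x_n, w_n); k2 = f(x_n + h, w_n + h·k1); w_{n+1} = w_n + (h/2)·(k1 + k2).
x=0.000000, w=-1.650000:
  k1 = f(0.000000, -1.650000) = -2.277000
  k2 = f(0.420000, -2.606340) = -3.248149
  w ← -1.650000 + (0.42/2)·(-2.277000 + (-3.248149)) = -2.810281
w(0.42) ≈ -2.8103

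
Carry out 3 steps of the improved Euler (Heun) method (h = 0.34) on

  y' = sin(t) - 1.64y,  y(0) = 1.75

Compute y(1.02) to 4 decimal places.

0.6653

Heun: k1 = f(t_n, y_n); k2 = f(t_n + h, y_n + h·k1); y_{n+1} = y_n + (h/2)·(k1 + k2).
t=0.000000, y=1.750000:
  k1 = f(0.000000, 1.750000) = -2.870000
  k2 = f(0.340000, 0.774200) = -0.936201
  y ← 1.750000 + (0.34/2)·(-2.870000 + (-0.936201)) = 1.102946
t=0.340000, y=1.102946:
  k1 = f(0.340000, 1.102946) = -1.475344
  k2 = f(0.680000, 0.601329) = -0.357386
  y ← 1.102946 + (0.34/2)·(-1.475344 + (-0.357386)) = 0.791382
t=0.680000, y=0.791382:
  k1 = f(0.680000, 0.791382) = -0.669073
  k2 = f(1.020000, 0.563897) = -0.072683
  y ← 0.791382 + (0.34/2)·(-0.669073 + (-0.072683)) = 0.665283
y(1.02) ≈ 0.6653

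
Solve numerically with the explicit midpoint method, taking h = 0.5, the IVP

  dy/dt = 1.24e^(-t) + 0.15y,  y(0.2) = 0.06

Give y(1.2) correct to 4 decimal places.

Midpoint: k1 = f(t_n, y_n); k2 = f(t_n + h/2, y_n + (h/2)·k1); y_{n+1} = y_n + h·k2.
t=0.200000, y=0.060000:
  k1 = f(0.200000, 0.060000) = 1.024226
  k2 = f(0.450000, 0.316057) = 0.838067
  y ← 0.060000 + 0.5·0.838067 = 0.479034
t=0.700000, y=0.479034:
  k1 = f(0.700000, 0.479034) = 0.687621
  k2 = f(0.950000, 0.650939) = 0.577200
  y ← 0.479034 + 0.5·0.577200 = 0.767634
y(1.2) ≈ 0.7676

0.7676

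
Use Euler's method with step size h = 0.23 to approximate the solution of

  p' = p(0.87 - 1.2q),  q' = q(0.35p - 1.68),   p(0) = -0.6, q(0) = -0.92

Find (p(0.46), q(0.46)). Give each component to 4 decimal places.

-1.1722, -0.2826

Euler on (p,q): p_{n+1} = p_n + h·p', q_{n+1} = q_n + h·q'.
0.000000: (-0.600000, -0.920000); f=(-1.184400, 1.738800) → (-0.872412, -0.520076)
0.230000: (-0.872412, -0.520076); f=(-1.303463, 1.032530) → (-1.172209, -0.282594)
(p(0.46), q(0.46)) ≈ (-1.1722, -0.2826)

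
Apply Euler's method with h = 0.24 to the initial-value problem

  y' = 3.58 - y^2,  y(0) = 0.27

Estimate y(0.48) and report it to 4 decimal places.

Euler: y_{n+1} = y_n + h·f(t_n, y_n).
t=0.000000, y=0.270000: f=3.507100 → y ← 0.270000 + 0.24·3.507100 = 1.111704
t=0.240000, y=1.111704: f=2.344114 → y ← 1.111704 + 0.24·2.344114 = 1.674291
y(0.48) ≈ 1.6743

1.6743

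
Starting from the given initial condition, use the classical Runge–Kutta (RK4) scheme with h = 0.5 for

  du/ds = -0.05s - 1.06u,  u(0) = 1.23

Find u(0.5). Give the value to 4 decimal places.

0.7191

RK4: k1 = f(s_n, u_n); k2 = f(s_n + h/2, u_n + (h/2)·k1); k3 = f(s_n + h/2, u_n + (h/2)·k2); k4 = f(s_n + h, u_n + h·k3); u_{n+1} = u_n + (h/6)·(k1 + 2k2 + 2k3 + k4).
s=0.000000, u=1.230000:
  k1 = f(0.000000, 1.230000) = -1.303800
  k2 = f(0.250000, 0.904050) = -0.970793
  k3 = f(0.250000, 0.987302) = -1.059040
  k4 = f(0.500000, 0.700480) = -0.767509
  u ← 1.230000 + (0.5/6)·(k1 + 2k2 + 2k3 + k4) = 0.719085
u(0.5) ≈ 0.7191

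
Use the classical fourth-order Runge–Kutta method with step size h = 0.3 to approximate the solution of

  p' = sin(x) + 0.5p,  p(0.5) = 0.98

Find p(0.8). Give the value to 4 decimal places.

1.3328

RK4: k1 = f(x_n, p_n); k2 = f(x_n + h/2, p_n + (h/2)·k1); k3 = f(x_n + h/2, p_n + (h/2)·k2); k4 = f(x_n + h, p_n + h·k3); p_{n+1} = p_n + (h/6)·(k1 + 2k2 + 2k3 + k4).
x=0.500000, p=0.980000:
  k1 = f(0.500000, 0.980000) = 0.969426
  k2 = f(0.650000, 1.125414) = 1.167893
  k3 = f(0.650000, 1.155184) = 1.182778
  k4 = f(0.800000, 1.334834) = 1.384773
  p ← 0.980000 + (0.3/6)·(k1 + 2k2 + 2k3 + k4) = 1.332777
p(0.8) ≈ 1.3328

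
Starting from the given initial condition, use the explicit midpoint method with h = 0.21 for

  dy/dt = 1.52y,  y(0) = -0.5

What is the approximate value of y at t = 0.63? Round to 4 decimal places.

-1.2861

Midpoint: k1 = f(t_n, y_n); k2 = f(t_n + h/2, y_n + (h/2)·k1); y_{n+1} = y_n + h·k2.
t=0.000000, y=-0.500000:
  k1 = f(0.000000, -0.500000) = -0.760000
  k2 = f(0.105000, -0.579800) = -0.881296
  y ← -0.500000 + 0.21·(-0.881296) = -0.685072
t=0.210000, y=-0.685072:
  k1 = f(0.210000, -0.685072) = -1.041310
  k2 = f(0.315000, -0.794410) = -1.207503
  y ← -0.685072 + 0.21·(-1.207503) = -0.938648
t=0.420000, y=-0.938648:
  k1 = f(0.420000, -0.938648) = -1.426745
  k2 = f(0.525000, -1.088456) = -1.654453
  y ← -0.938648 + 0.21·(-1.654453) = -1.286083
y(0.63) ≈ -1.2861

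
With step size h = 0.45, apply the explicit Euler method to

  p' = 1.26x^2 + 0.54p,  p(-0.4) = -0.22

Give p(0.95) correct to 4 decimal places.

-0.1388

Euler: p_{n+1} = p_n + h·f(x_n, p_n).
x=-0.400000, p=-0.220000: f=0.082800 → p ← -0.220000 + 0.45·0.082800 = -0.182740
x=0.050000, p=-0.182740: f=-0.095530 → p ← -0.182740 + 0.45·(-0.095530) = -0.225728
x=0.500000, p=-0.225728: f=0.193107 → p ← -0.225728 + 0.45·0.193107 = -0.138830
p(0.95) ≈ -0.1388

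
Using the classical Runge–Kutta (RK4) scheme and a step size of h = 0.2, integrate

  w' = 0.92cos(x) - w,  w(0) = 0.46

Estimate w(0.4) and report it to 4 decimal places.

RK4: k1 = f(x_n, w_n); k2 = f(x_n + h/2, w_n + (h/2)·k1); k3 = f(x_n + h/2, w_n + (h/2)·k2); k4 = f(x_n + h, w_n + h·k3); w_{n+1} = w_n + (h/6)·(k1 + 2k2 + 2k3 + k4).
x=0.000000, w=0.460000:
  k1 = f(0.000000, 0.460000) = 0.460000
  k2 = f(0.100000, 0.506000) = 0.409404
  k3 = f(0.100000, 0.500940) = 0.414463
  k4 = f(0.200000, 0.542893) = 0.358769
  w ← 0.460000 + (0.2/6)·(k1 + 2k2 + 2k3 + k4) = 0.542217
x=0.200000, w=0.542217:
  k1 = f(0.200000, 0.542217) = 0.359444
  k2 = f(0.300000, 0.578161) = 0.300748
  k3 = f(0.300000, 0.572292) = 0.306618
  k4 = f(0.400000, 0.603540) = 0.243836
  w ← 0.542217 + (0.2/6)·(k1 + 2k2 + 2k3 + k4) = 0.602817
w(0.4) ≈ 0.6028

0.6028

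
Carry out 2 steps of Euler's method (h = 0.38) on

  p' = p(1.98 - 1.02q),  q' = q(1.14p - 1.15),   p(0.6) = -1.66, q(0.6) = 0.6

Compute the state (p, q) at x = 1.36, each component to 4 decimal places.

-4.5128, 0.0496

Euler on (p,q): p_{n+1} = p_n + h·p', q_{n+1} = q_n + h·q'.
0.600000: (-1.660000, 0.600000); f=(-2.270880, -1.825440) → (-2.522934, -0.093667)
0.980000: (-2.522934, -0.093667); f=(-5.236453, 0.377118) → (-4.512786, 0.049638)
(p(1.36), q(1.36)) ≈ (-4.5128, 0.0496)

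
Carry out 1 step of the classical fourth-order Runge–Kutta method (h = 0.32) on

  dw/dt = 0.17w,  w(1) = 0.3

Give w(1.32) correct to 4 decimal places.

0.3168

RK4: k1 = f(t_n, w_n); k2 = f(t_n + h/2, w_n + (h/2)·k1); k3 = f(t_n + h/2, w_n + (h/2)·k2); k4 = f(t_n + h, w_n + h·k3); w_{n+1} = w_n + (h/6)·(k1 + 2k2 + 2k3 + k4).
t=1.000000, w=0.300000:
  k1 = f(1.000000, 0.300000) = 0.051000
  k2 = f(1.160000, 0.308160) = 0.052387
  k3 = f(1.160000, 0.308382) = 0.052425
  k4 = f(1.320000, 0.316776) = 0.053852
  w ← 0.300000 + (0.32/6)·(k1 + 2k2 + 2k3 + k4) = 0.316772
w(1.32) ≈ 0.3168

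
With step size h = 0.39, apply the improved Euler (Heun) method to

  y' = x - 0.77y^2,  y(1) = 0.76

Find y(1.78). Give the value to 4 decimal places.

1.2343

Heun: k1 = f(x_n, y_n); k2 = f(x_n + h, y_n + h·k1); y_{n+1} = y_n + (h/2)·(k1 + k2).
x=1.000000, y=0.760000:
  k1 = f(1.000000, 0.760000) = 0.555248
  k2 = f(1.390000, 0.976547) = 0.655695
  y ← 0.760000 + (0.39/2)·(0.555248 + 0.655695) = 0.996134
x=1.390000, y=0.996134:
  k1 = f(1.390000, 0.996134) = 0.625942
  k2 = f(1.780000, 1.240251) = 0.595568
  y ← 0.996134 + (0.39/2)·(0.625942 + 0.595568) = 1.234328
y(1.78) ≈ 1.2343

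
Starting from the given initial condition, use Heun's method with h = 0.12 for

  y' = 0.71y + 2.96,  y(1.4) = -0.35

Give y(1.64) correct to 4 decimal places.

Heun: k1 = f(t_n, y_n); k2 = f(t_n + h, y_n + h·k1); y_{n+1} = y_n + (h/2)·(k1 + k2).
t=1.400000, y=-0.350000:
  k1 = f(1.400000, -0.350000) = 2.711500
  k2 = f(1.520000, -0.024620) = 2.942520
  y ← -0.350000 + (0.12/2)·(2.711500 + 2.942520) = -0.010759
t=1.520000, y=-0.010759:
  k1 = f(1.520000, -0.010759) = 2.952361
  k2 = f(1.640000, 0.343525) = 3.203902
  y ← -0.010759 + (0.12/2)·(2.952361 + 3.203902) = 0.358617
y(1.64) ≈ 0.3586

0.3586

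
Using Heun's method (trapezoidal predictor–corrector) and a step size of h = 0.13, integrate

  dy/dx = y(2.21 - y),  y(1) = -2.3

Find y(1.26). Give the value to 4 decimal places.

-11.6474

Heun: k1 = f(x_n, y_n); k2 = f(x_n + h, y_n + h·k1); y_{n+1} = y_n + (h/2)·(k1 + k2).
x=1.000000, y=-2.300000:
  k1 = f(1.000000, -2.300000) = -10.373000
  k2 = f(1.130000, -3.648490) = -21.374642
  y ← -2.300000 + (0.13/2)·(-10.373000 + (-21.374642)) = -4.363597
x=1.130000, y=-4.363597:
  k1 = f(1.130000, -4.363597) = -28.684525
  k2 = f(1.260000, -8.092585) = -83.374545
  y ← -4.363597 + (0.13/2)·(-28.684525 + (-83.374545)) = -11.647436
y(1.26) ≈ -11.6474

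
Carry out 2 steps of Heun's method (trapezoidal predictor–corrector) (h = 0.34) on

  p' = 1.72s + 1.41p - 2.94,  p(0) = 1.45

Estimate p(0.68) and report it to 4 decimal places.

0.9752

Heun: k1 = f(s_n, p_n); k2 = f(s_n + h, p_n + h·k1); p_{n+1} = p_n + (h/2)·(k1 + k2).
s=0.000000, p=1.450000:
  k1 = f(0.000000, 1.450000) = -0.895500
  k2 = f(0.340000, 1.145530) = -0.740003
  p ← 1.450000 + (0.34/2)·(-0.895500 + (-0.740003)) = 1.171965
s=0.340000, p=1.171965:
  k1 = f(0.340000, 1.171965) = -0.702730
  k2 = f(0.680000, 0.933036) = -0.454819
  p ← 1.171965 + (0.34/2)·(-0.702730 + (-0.454819)) = 0.975181
p(0.68) ≈ 0.9752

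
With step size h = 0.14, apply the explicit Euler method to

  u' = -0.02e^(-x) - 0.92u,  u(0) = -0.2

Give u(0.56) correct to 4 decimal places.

-0.1226

Euler: u_{n+1} = u_n + h·f(x_n, u_n).
x=0.000000, u=-0.200000: f=0.164000 → u ← -0.200000 + 0.14·0.164000 = -0.177040
x=0.140000, u=-0.177040: f=0.145490 → u ← -0.177040 + 0.14·0.145490 = -0.156671
x=0.280000, u=-0.156671: f=0.129022 → u ← -0.156671 + 0.14·0.129022 = -0.138608
x=0.420000, u=-0.138608: f=0.114379 → u ← -0.138608 + 0.14·0.114379 = -0.122595
u(0.56) ≈ -0.1226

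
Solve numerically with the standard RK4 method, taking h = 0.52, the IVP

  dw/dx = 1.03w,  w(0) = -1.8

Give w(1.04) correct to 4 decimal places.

-5.2515

RK4: k1 = f(x_n, w_n); k2 = f(x_n + h/2, w_n + (h/2)·k1); k3 = f(x_n + h/2, w_n + (h/2)·k2); k4 = f(x_n + h, w_n + h·k3); w_{n+1} = w_n + (h/6)·(k1 + 2k2 + 2k3 + k4).
x=0.000000, w=-1.800000:
  k1 = f(0.000000, -1.800000) = -1.854000
  k2 = f(0.260000, -2.282040) = -2.350501
  k3 = f(0.260000, -2.411130) = -2.483464
  k4 = f(0.520000, -3.091401) = -3.184143
  w ← -1.800000 + (0.52/6)·(k1 + 2k2 + 2k3 + k4) = -3.074526
x=0.520000, w=-3.074526:
  k1 = f(0.520000, -3.074526) = -3.166762
  k2 = f(0.780000, -3.897885) = -4.014821
  k3 = f(0.780000, -4.118380) = -4.241931
  k4 = f(1.040000, -5.280331) = -5.438741
  w ← -3.074526 + (0.52/6)·(k1 + 2k2 + 2k3 + k4) = -5.251507
w(1.04) ≈ -5.2515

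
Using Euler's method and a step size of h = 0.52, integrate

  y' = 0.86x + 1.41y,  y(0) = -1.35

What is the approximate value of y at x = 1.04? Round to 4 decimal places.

-3.8228

Euler: y_{n+1} = y_n + h·f(x_n, y_n).
x=0.000000, y=-1.350000: f=-1.903500 → y ← -1.350000 + 0.52·(-1.903500) = -2.339820
x=0.520000, y=-2.339820: f=-2.851946 → y ← -2.339820 + 0.52·(-2.851946) = -3.822832
y(1.04) ≈ -3.8228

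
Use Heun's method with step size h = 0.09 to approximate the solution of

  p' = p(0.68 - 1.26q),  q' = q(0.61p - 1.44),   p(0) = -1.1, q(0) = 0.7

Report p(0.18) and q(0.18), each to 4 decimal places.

Heun on (p,q): k1 = f(t_n, state_n); k2 = f(t_n + h, state_n + h·k1); state_{n+1} = state_n + (h/2)·(k1 + k2).
0.000000: (-1.100000, 0.700000)
  k1 = (0.222200, -1.477700)
  predictor → (-1.080002, 0.567007)
  k2 = (0.037183, -1.190035)
  → (-1.088328, 0.579952)
0.090000: (-1.088328, 0.579952)
  k1 = (0.055221, -1.220149)
  predictor → (-1.083358, 0.470138)
  k2 = (-0.094930, -0.987690)
  → (-1.090115, 0.480599)
(p(0.18), q(0.18)) ≈ (-1.0901, 0.4806)

-1.0901, 0.4806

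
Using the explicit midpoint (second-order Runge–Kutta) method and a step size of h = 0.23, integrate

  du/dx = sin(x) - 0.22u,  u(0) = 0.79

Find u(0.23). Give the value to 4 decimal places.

Midpoint: k1 = f(x_n, u_n); k2 = f(x_n + h/2, u_n + (h/2)·k1); u_{n+1} = u_n + h·k2.
x=0.000000, u=0.790000:
  k1 = f(0.000000, 0.790000) = -0.173800
  k2 = f(0.115000, 0.770013) = -0.054656
  u ← 0.790000 + 0.23·(-0.054656) = 0.777429
u(0.23) ≈ 0.7774

0.7774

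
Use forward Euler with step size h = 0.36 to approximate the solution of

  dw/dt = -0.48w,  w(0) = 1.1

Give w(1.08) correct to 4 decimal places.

Euler: w_{n+1} = w_n + h·f(t_n, w_n).
t=0.000000, w=1.100000: f=-0.528000 → w ← 1.100000 + 0.36·(-0.528000) = 0.909920
t=0.360000, w=0.909920: f=-0.436762 → w ← 0.909920 + 0.36·(-0.436762) = 0.752686
t=0.720000, w=0.752686: f=-0.361289 → w ← 0.752686 + 0.36·(-0.361289) = 0.622622
w(1.08) ≈ 0.6226

0.6226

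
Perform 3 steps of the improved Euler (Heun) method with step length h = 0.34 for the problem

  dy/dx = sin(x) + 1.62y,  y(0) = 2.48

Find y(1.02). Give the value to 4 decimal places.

13.0445

Heun: k1 = f(x_n, y_n); k2 = f(x_n + h, y_n + h·k1); y_{n+1} = y_n + (h/2)·(k1 + k2).
x=0.000000, y=2.480000:
  k1 = f(0.000000, 2.480000) = 4.017600
  k2 = f(0.340000, 3.845984) = 6.563981
  y ← 2.480000 + (0.34/2)·(4.017600 + 6.563981) = 4.278869
x=0.340000, y=4.278869:
  k1 = f(0.340000, 4.278869) = 7.265255
  k2 = f(0.680000, 6.749055) = 11.562263
  y ← 4.278869 + (0.34/2)·(7.265255 + 11.562263) = 7.479547
x=0.680000, y=7.479547:
  k1 = f(0.680000, 7.479547) = 12.745659
  k2 = f(1.020000, 11.813071) = 19.989283
  y ← 7.479547 + (0.34/2)·(12.745659 + 19.989283) = 13.044487
y(1.02) ≈ 13.0445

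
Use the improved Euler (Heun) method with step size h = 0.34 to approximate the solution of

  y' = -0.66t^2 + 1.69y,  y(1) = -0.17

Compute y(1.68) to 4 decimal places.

Heun: k1 = f(t_n, y_n); k2 = f(t_n + h, y_n + h·k1); y_{n+1} = y_n + (h/2)·(k1 + k2).
t=1.000000, y=-0.170000:
  k1 = f(1.000000, -0.170000) = -0.947300
  k2 = f(1.340000, -0.492082) = -2.016715
  y ← -0.170000 + (0.34/2)·(-0.947300 + (-2.016715)) = -0.673882
t=1.340000, y=-0.673882:
  k1 = f(1.340000, -0.673882) = -2.323957
  k2 = f(1.680000, -1.464028) = -4.336991
  y ← -0.673882 + (0.34/2)·(-2.323957 + (-4.336991)) = -1.806244
y(1.68) ≈ -1.8062

-1.8062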